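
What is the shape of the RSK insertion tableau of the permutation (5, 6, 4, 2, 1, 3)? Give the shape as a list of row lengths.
[2, 2, 1, 1]

RSK row insertion gives P = [[1, 3], [2, 6], [4], [5]], which has shape [2, 2, 1, 1].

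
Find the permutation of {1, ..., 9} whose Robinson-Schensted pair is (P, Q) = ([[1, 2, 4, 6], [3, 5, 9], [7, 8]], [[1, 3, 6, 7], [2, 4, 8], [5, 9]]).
7 1 8 3 2 5 9 6 4

Reverse the RSK construction: for i from n down to 1, find the cell of Q containing i, remove the entry at that cell from P, and reverse-bump it up through P; the value ejected from row 1 is w(i).

Step i=9: Q has 9 at row 3, column 2; remove 8 from row 3 of P and reverse-bump: 8 enters row 2 and ejects 5; 5 enters row 1 and ejects 4. So w(9) = 4. P is now [[1, 2, 5, 6], [3, 8, 9], [7]].
Step i=8: Q has 8 at row 2, column 3; remove 9 from row 2 of P and reverse-bump: 9 enters row 1 and ejects 6. So w(8) = 6. P is now [[1, 2, 5, 9], [3, 8], [7]].
Step i=7: Q has 7 at row 1, column 4; remove that cell from P, ejecting 9. So w(7) = 9. P is now [[1, 2, 5], [3, 8], [7]].
Step i=6: Q has 6 at row 1, column 3; remove that cell from P, ejecting 5. So w(6) = 5. P is now [[1, 2], [3, 8], [7]].
Step i=5: Q has 5 at row 3, column 1; remove 7 from row 3 of P and reverse-bump: 7 enters row 2 and ejects 3; 3 enters row 1 and ejects 2. So w(5) = 2. P is now [[1, 3], [7, 8]].
Step i=4: Q has 4 at row 2, column 2; remove 8 from row 2 of P and reverse-bump: 8 enters row 1 and ejects 3. So w(4) = 3. P is now [[1, 8], [7]].
Step i=3: Q has 3 at row 1, column 2; remove that cell from P, ejecting 8. So w(3) = 8. P is now [[1], [7]].
Step i=2: Q has 2 at row 2, column 1; remove 7 from row 2 of P and reverse-bump: 7 enters row 1 and ejects 1. So w(2) = 1. P is now [[7]].
Step i=1: Q has 1 at row 1, column 1; remove that cell from P, ejecting 7. So w(1) = 7. P is now [].

So w = 7 1 8 3 2 5 9 6 4.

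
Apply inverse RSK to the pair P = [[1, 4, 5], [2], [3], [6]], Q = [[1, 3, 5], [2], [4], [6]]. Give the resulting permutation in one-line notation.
6 3 4 2 5 1

Reverse RSK: for i = n, n-1, ..., 1, locate i in Q, remove the corresponding corner cell from P, and reverse-bump its entry up through P; the value ejected from row 1 is w(i).

So w = 6 3 4 2 5 1.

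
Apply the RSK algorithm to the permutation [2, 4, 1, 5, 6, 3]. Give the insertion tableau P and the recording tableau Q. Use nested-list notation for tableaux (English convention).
P = [[1, 3, 5, 6], [2, 4]], Q = [[1, 2, 4, 5], [3, 6]]

Insert each entry of the permutation into P by Schensted row insertion, recording in Q the position of each new cell.

Insert 2: appended to row 1. P = [[2]].
Insert 4: appended to row 1. P = [[2, 4]].
Insert 1: 1 bumps 2 from row 1; 2 starts row 2. P = [[1, 4], [2]].
Insert 5: appended to row 1. P = [[1, 4, 5], [2]].
Insert 6: appended to row 1. P = [[1, 4, 5, 6], [2]].
Insert 3: 3 bumps 4 from row 1; 4 appends to row 2. P = [[1, 3, 5, 6], [2, 4]].

So P = [[1, 3, 5, 6], [2, 4]], Q = [[1, 2, 4, 5], [3, 6]].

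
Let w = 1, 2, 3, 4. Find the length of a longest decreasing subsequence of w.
1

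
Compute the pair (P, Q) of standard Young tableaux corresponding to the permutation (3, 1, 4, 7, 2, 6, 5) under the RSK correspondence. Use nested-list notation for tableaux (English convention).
Insert each entry of the permutation into P by Schensted row insertion, recording in Q the position of each new cell.

After inserting 3: P = [[3]].
After inserting 1: P = [[1], [3]].
After inserting 4: P = [[1, 4], [3]].
After inserting 7: P = [[1, 4, 7], [3]].
After inserting 2: P = [[1, 2, 7], [3, 4]].
After inserting 6: P = [[1, 2, 6], [3, 4, 7]].
After inserting 5: P = [[1, 2, 5], [3, 4, 6], [7]].

So P = [[1, 2, 5], [3, 4, 6], [7]], Q = [[1, 3, 4], [2, 5, 6], [7]].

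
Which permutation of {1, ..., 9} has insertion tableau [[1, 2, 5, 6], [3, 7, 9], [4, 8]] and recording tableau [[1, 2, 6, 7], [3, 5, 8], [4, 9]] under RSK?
Reverse RSK: for i = n, n-1, ..., 1, locate i in Q, remove the corresponding corner cell from P, and reverse-bump its entry up through P; the value ejected from row 1 is w(i).

So w = 4 8 3 1 2 5 9 7 6.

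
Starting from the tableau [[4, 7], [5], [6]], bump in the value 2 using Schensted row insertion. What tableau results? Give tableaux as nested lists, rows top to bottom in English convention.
In row 1, 2 replaces 4 (the leftmost entry greater than 2); 4 is bumped to row 2. In row 2, 4 replaces 5 (the leftmost entry greater than 4); 5 is bumped to row 3. In row 3, 5 replaces 6 (the leftmost entry greater than 5); 6 is bumped to row 4. 6 starts a new row 4. The new tableau is [[2, 7], [4], [5], [6]].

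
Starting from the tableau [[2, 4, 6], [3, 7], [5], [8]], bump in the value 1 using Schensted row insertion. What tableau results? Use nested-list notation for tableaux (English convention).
In row 1, 1 replaces 2 (the leftmost entry greater than 1); 2 is bumped to row 2. In row 2, 2 replaces 3 (the leftmost entry greater than 2); 3 is bumped to row 3. In row 3, 3 replaces 5 (the leftmost entry greater than 3); 5 is bumped to row 4. In row 4, 5 replaces 8 (the leftmost entry greater than 5); 8 is bumped to row 5. 8 starts a new row 5. The new tableau is [[1, 4, 6], [2, 7], [3], [5], [8]].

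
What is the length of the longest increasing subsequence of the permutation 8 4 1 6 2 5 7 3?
4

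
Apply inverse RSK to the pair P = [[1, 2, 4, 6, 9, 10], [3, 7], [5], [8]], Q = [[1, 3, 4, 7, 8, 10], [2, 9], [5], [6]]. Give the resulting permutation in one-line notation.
Reverse RSK: for i = n, n-1, ..., 1, locate i in Q, remove the corresponding corner cell from P, and reverse-bump its entry up through P; the value ejected from row 1 is w(i).

So w = 8 1 3 5 4 2 7 9 6 10.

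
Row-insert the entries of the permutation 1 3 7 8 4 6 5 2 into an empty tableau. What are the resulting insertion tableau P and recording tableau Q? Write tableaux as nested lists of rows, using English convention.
P = [[1, 2, 4, 5], [3, 8], [6], [7]], Q = [[1, 2, 3, 4], [5, 6], [7], [8]]

Insert each entry of the permutation into P by Schensted row insertion, recording in Q the position of each new cell.

Insert 1: appended to row 1. P = [[1]].
Insert 3: appended to row 1. P = [[1, 3]].
Insert 7: appended to row 1. P = [[1, 3, 7]].
Insert 8: appended to row 1. P = [[1, 3, 7, 8]].
Insert 4: 4 bumps 7 from row 1; 7 starts row 2. P = [[1, 3, 4, 8], [7]].
Insert 6: 6 bumps 8 from row 1; 8 appends to row 2. P = [[1, 3, 4, 6], [7, 8]].
Insert 5: 5 bumps 6 from row 1; 6 bumps 7 from row 2; 7 starts row 3. P = [[1, 3, 4, 5], [6, 8], [7]].
Insert 2: 2 bumps 3 from row 1; 3 bumps 6 from row 2; 6 bumps 7 from row 3; 7 starts row 4. P = [[1, 2, 4, 5], [3, 8], [6], [7]].

So P = [[1, 2, 4, 5], [3, 8], [6], [7]], Q = [[1, 2, 3, 4], [5, 6], [7], [8]].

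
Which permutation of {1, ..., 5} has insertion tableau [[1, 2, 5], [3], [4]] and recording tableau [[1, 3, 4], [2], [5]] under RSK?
4 1 3 5 2

Reverse the RSK construction: for i from n down to 1, find the cell of Q containing i, remove the entry at that cell from P, and reverse-bump it up through P; the value ejected from row 1 is w(i).

Step i=5: Q has 5 at row 3, column 1; remove 4 from row 3 of P and reverse-bump: 4 enters row 2 and ejects 3; 3 enters row 1 and ejects 2. So w(5) = 2. P is now [[1, 3, 5], [4]].
Step i=4: Q has 4 at row 1, column 3; remove that cell from P, ejecting 5. So w(4) = 5. P is now [[1, 3], [4]].
Step i=3: Q has 3 at row 1, column 2; remove that cell from P, ejecting 3. So w(3) = 3. P is now [[1], [4]].
Step i=2: Q has 2 at row 2, column 1; remove 4 from row 2 of P and reverse-bump: 4 enters row 1 and ejects 1. So w(2) = 1. P is now [[4]].
Step i=1: Q has 1 at row 1, column 1; remove that cell from P, ejecting 4. So w(1) = 4. P is now [].

So w = 4 1 3 5 2.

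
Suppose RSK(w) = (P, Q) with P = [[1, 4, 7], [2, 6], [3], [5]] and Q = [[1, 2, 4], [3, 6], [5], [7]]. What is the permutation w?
Reverse the RSK construction: for i from n down to 1, find the cell of Q containing i, remove the entry at that cell from P, and reverse-bump it up through P; the value ejected from row 1 is w(i).

Step i=7: Q has 7 at row 4, column 1; remove 5 from row 4 of P and reverse-bump: 5 enters row 3 and ejects 3; 3 enters row 2 and ejects 2; 2 enters row 1 and ejects 1. So w(7) = 1. P is now [[2, 4, 7], [3, 6], [5]].
Step i=6: Q has 6 at row 2, column 2; remove 6 from row 2 of P and reverse-bump: 6 enters row 1 and ejects 4. So w(6) = 4. P is now [[2, 6, 7], [3], [5]].
Step i=5: Q has 5 at row 3, column 1; remove 5 from row 3 of P and reverse-bump: 5 enters row 2 and ejects 3; 3 enters row 1 and ejects 2. So w(5) = 2. P is now [[3, 6, 7], [5]].
Step i=4: Q has 4 at row 1, column 3; remove that cell from P, ejecting 7. So w(4) = 7. P is now [[3, 6], [5]].
Step i=3: Q has 3 at row 2, column 1; remove 5 from row 2 of P and reverse-bump: 5 enters row 1 and ejects 3. So w(3) = 3. P is now [[5, 6]].
Step i=2: Q has 2 at row 1, column 2; remove that cell from P, ejecting 6. So w(2) = 6. P is now [[5]].
Step i=1: Q has 1 at row 1, column 1; remove that cell from P, ejecting 5. So w(1) = 5. P is now [].

So w = 5 6 3 7 2 4 1.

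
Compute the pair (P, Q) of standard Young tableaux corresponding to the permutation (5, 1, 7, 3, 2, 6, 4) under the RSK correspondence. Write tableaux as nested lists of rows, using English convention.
Insert each entry of the permutation into P by Schensted row insertion, recording in Q the position of each new cell.

Insert 5: appended to row 1. P = [[5]].
Insert 1: 1 bumps 5 from row 1; 5 starts row 2. P = [[1], [5]].
Insert 7: appended to row 1. P = [[1, 7], [5]].
Insert 3: 3 bumps 7 from row 1; 7 appends to row 2. P = [[1, 3], [5, 7]].
Insert 2: 2 bumps 3 from row 1; 3 bumps 5 from row 2; 5 starts row 3. P = [[1, 2], [3, 7], [5]].
Insert 6: appended to row 1. P = [[1, 2, 6], [3, 7], [5]].
Insert 4: 4 bumps 6 from row 1; 6 bumps 7 from row 2; 7 appends to row 3. P = [[1, 2, 4], [3, 6], [5, 7]].

So P = [[1, 2, 4], [3, 6], [5, 7]], Q = [[1, 3, 6], [2, 4], [5, 7]].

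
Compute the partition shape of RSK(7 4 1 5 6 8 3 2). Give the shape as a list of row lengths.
[4, 2, 1, 1]

Row-insert each entry into an empty tableau.

After inserting 7: P = [[7]].
After inserting 4: P = [[4], [7]].
After inserting 1: P = [[1], [4], [7]].
After inserting 5: P = [[1, 5], [4], [7]].
After inserting 6: P = [[1, 5, 6], [4], [7]].
After inserting 8: P = [[1, 5, 6, 8], [4], [7]].
After inserting 3: P = [[1, 3, 6, 8], [4, 5], [7]].
After inserting 2: P = [[1, 2, 6, 8], [3, 5], [4], [7]].

The final insertion tableau P = [[1, 2, 6, 8], [3, 5], [4], [7]] has shape [4, 2, 1, 1].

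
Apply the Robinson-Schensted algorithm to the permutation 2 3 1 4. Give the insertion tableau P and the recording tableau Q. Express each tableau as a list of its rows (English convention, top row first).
Insert each entry of the permutation into P by Schensted row insertion, recording in Q the position of each new cell.

Insert 2: appended to row 1. P = [[2]].
Insert 3: appended to row 1. P = [[2, 3]].
Insert 1: 1 bumps 2 from row 1; 2 starts row 2. P = [[1, 3], [2]].
Insert 4: appended to row 1. P = [[1, 3, 4], [2]].

So P = [[1, 3, 4], [2]], Q = [[1, 2, 4], [3]].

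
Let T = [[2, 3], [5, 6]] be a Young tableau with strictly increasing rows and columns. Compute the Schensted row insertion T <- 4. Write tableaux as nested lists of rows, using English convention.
4 is larger than every entry of row 1, so it is appended to row 1. The new tableau is [[2, 3, 4], [5, 6]].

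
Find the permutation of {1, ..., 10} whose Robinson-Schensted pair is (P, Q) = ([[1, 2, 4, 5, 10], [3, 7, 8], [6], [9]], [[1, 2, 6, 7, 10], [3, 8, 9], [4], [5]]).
Reverse RSK: for i = n, n-1, ..., 1, locate i in Q, remove the corresponding corner cell from P, and reverse-bump its entry up through P; the value ejected from row 1 is w(i).

So w = 1 9 6 3 2 7 8 4 5 10.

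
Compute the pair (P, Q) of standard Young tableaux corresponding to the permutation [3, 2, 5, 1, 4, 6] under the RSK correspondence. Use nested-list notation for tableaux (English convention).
Insert each entry of the permutation into P by Schensted row insertion, recording in Q the position of each new cell.

Insert 3: appended to row 1. P = [[3]].
Insert 2: 2 bumps 3 from row 1; 3 starts row 2. P = [[2], [3]].
Insert 5: appended to row 1. P = [[2, 5], [3]].
Insert 1: 1 bumps 2 from row 1; 2 bumps 3 from row 2; 3 starts row 3. P = [[1, 5], [2], [3]].
Insert 4: 4 bumps 5 from row 1; 5 appends to row 2. P = [[1, 4], [2, 5], [3]].
Insert 6: appended to row 1. P = [[1, 4, 6], [2, 5], [3]].

So P = [[1, 4, 6], [2, 5], [3]], Q = [[1, 3, 6], [2, 5], [4]].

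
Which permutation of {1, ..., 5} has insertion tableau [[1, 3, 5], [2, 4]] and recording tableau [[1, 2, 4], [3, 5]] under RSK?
Reverse the RSK construction: for i from n down to 1, find the cell of Q containing i, remove the entry at that cell from P, and reverse-bump it up through P; the value ejected from row 1 is w(i).

Step i=5: Q has 5 at row 2, column 2; remove 4 from row 2 of P and reverse-bump: 4 enters row 1 and ejects 3. So w(5) = 3. P is now [[1, 4, 5], [2]].
Step i=4: Q has 4 at row 1, column 3; remove that cell from P, ejecting 5. So w(4) = 5. P is now [[1, 4], [2]].
Step i=3: Q has 3 at row 2, column 1; remove 2 from row 2 of P and reverse-bump: 2 enters row 1 and ejects 1. So w(3) = 1. P is now [[2, 4]].
Step i=2: Q has 2 at row 1, column 2; remove that cell from P, ejecting 4. So w(2) = 4. P is now [[2]].
Step i=1: Q has 1 at row 1, column 1; remove that cell from P, ejecting 2. So w(1) = 2. P is now [].

So w = 2 4 1 5 3.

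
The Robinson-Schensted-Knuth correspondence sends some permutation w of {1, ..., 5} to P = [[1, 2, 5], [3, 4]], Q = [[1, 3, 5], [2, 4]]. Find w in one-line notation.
3 1 4 2 5

Reverse the RSK construction: for i from n down to 1, find the cell of Q containing i, remove the entry at that cell from P, and reverse-bump it up through P; the value ejected from row 1 is w(i).

Step i=5: Q has 5 at row 1, column 3; remove that cell from P, ejecting 5. So w(5) = 5. P is now [[1, 2], [3, 4]].
Step i=4: Q has 4 at row 2, column 2; remove 4 from row 2 of P and reverse-bump: 4 enters row 1 and ejects 2. So w(4) = 2. P is now [[1, 4], [3]].
Step i=3: Q has 3 at row 1, column 2; remove that cell from P, ejecting 4. So w(3) = 4. P is now [[1], [3]].
Step i=2: Q has 2 at row 2, column 1; remove 3 from row 2 of P and reverse-bump: 3 enters row 1 and ejects 1. So w(2) = 1. P is now [[3]].
Step i=1: Q has 1 at row 1, column 1; remove that cell from P, ejecting 3. So w(1) = 3. P is now [].

So w = 3 1 4 2 5.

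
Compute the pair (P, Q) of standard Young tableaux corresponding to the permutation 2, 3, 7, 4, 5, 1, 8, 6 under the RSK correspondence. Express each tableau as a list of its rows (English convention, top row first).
P = [[1, 3, 4, 5, 6], [2, 8], [7]], Q = [[1, 2, 3, 5, 7], [4, 8], [6]]

Insert each entry of the permutation into P by Schensted row insertion, recording in Q the position of each new cell.

Insert 2: appended to row 1. P = [[2]].
Insert 3: appended to row 1. P = [[2, 3]].
Insert 7: appended to row 1. P = [[2, 3, 7]].
Insert 4: 4 bumps 7 from row 1; 7 starts row 2. P = [[2, 3, 4], [7]].
Insert 5: appended to row 1. P = [[2, 3, 4, 5], [7]].
Insert 1: 1 bumps 2 from row 1; 2 bumps 7 from row 2; 7 starts row 3. P = [[1, 3, 4, 5], [2], [7]].
Insert 8: appended to row 1. P = [[1, 3, 4, 5, 8], [2], [7]].
Insert 6: 6 bumps 8 from row 1; 8 appends to row 2. P = [[1, 3, 4, 5, 6], [2, 8], [7]].

So P = [[1, 3, 4, 5, 6], [2, 8], [7]], Q = [[1, 2, 3, 5, 7], [4, 8], [6]].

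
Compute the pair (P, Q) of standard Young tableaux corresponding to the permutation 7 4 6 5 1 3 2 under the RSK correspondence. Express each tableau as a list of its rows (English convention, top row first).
P = [[1, 2], [3, 5], [4], [6], [7]], Q = [[1, 3], [2, 6], [4], [5], [7]]

Insert each entry of the permutation into P by Schensted row insertion, recording in Q the position of each new cell.

Insert 7: appended to row 1. P = [[7]].
Insert 4: 4 bumps 7 from row 1; 7 starts row 2. P = [[4], [7]].
Insert 6: appended to row 1. P = [[4, 6], [7]].
Insert 5: 5 bumps 6 from row 1; 6 bumps 7 from row 2; 7 starts row 3. P = [[4, 5], [6], [7]].
Insert 1: 1 bumps 4 from row 1; 4 bumps 6 from row 2; 6 bumps 7 from row 3; 7 starts row 4. P = [[1, 5], [4], [6], [7]].
Insert 3: 3 bumps 5 from row 1; 5 appends to row 2. P = [[1, 3], [4, 5], [6], [7]].
Insert 2: 2 bumps 3 from row 1; 3 bumps 4 from row 2; 4 bumps 6 from row 3; 6 bumps 7 from row 4; 7 starts row 5. P = [[1, 2], [3, 5], [4], [6], [7]].

So P = [[1, 2], [3, 5], [4], [6], [7]], Q = [[1, 3], [2, 6], [4], [5], [7]].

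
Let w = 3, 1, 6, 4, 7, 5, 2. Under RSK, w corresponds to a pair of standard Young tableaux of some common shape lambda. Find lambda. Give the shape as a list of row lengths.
[3, 3, 1]

Row-insert each entry into an empty tableau.

After inserting 3: P = [[3]].
After inserting 1: P = [[1], [3]].
After inserting 6: P = [[1, 6], [3]].
After inserting 4: P = [[1, 4], [3, 6]].
After inserting 7: P = [[1, 4, 7], [3, 6]].
After inserting 5: P = [[1, 4, 5], [3, 6, 7]].
After inserting 2: P = [[1, 2, 5], [3, 4, 7], [6]].

The final insertion tableau P = [[1, 2, 5], [3, 4, 7], [6]] has shape [3, 3, 1].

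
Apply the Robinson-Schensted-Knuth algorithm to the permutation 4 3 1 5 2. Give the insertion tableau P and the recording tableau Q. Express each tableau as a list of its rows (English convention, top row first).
P = [[1, 2], [3, 5], [4]], Q = [[1, 4], [2, 5], [3]]

Insert each entry of the permutation into P by Schensted row insertion, recording in Q the position of each new cell.

Insert 4: appended to row 1. P = [[4]], Q = [[1]].
Insert 3: 3 bumps 4 from row 1; 4 starts row 2. P = [[3], [4]], Q = [[1], [2]].
Insert 1: 1 bumps 3 from row 1; 3 bumps 4 from row 2; 4 starts row 3. P = [[1], [3], [4]], Q = [[1], [2], [3]].
Insert 5: appended to row 1. P = [[1, 5], [3], [4]], Q = [[1, 4], [2], [3]].
Insert 2: 2 bumps 5 from row 1; 5 appends to row 2. P = [[1, 2], [3, 5], [4]], Q = [[1, 4], [2, 5], [3]].

So P = [[1, 2], [3, 5], [4]], Q = [[1, 4], [2, 5], [3]].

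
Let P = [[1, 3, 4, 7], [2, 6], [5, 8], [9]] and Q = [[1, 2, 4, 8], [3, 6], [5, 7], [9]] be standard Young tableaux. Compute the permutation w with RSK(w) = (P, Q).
2 5 3 9 1 8 6 7 4

Reverse the RSK construction: for i from n down to 1, find the cell of Q containing i, remove the entry at that cell from P, and reverse-bump it up through P; the value ejected from row 1 is w(i).

Step i=9: Q has 9 at row 4, column 1; remove 9 from row 4 of P and reverse-bump: 9 enters row 3 and ejects 8; 8 enters row 2 and ejects 6; 6 enters row 1 and ejects 4. So w(9) = 4. P is now [[1, 3, 6, 7], [2, 8], [5, 9]].
Step i=8: Q has 8 at row 1, column 4; remove that cell from P, ejecting 7. So w(8) = 7. P is now [[1, 3, 6], [2, 8], [5, 9]].
Step i=7: Q has 7 at row 3, column 2; remove 9 from row 3 of P and reverse-bump: 9 enters row 2 and ejects 8; 8 enters row 1 and ejects 6. So w(7) = 6. P is now [[1, 3, 8], [2, 9], [5]].
Step i=6: Q has 6 at row 2, column 2; remove 9 from row 2 of P and reverse-bump: 9 enters row 1 and ejects 8. So w(6) = 8. P is now [[1, 3, 9], [2], [5]].
Step i=5: Q has 5 at row 3, column 1; remove 5 from row 3 of P and reverse-bump: 5 enters row 2 and ejects 2; 2 enters row 1 and ejects 1. So w(5) = 1. P is now [[2, 3, 9], [5]].
Step i=4: Q has 4 at row 1, column 3; remove that cell from P, ejecting 9. So w(4) = 9. P is now [[2, 3], [5]].
Step i=3: Q has 3 at row 2, column 1; remove 5 from row 2 of P and reverse-bump: 5 enters row 1 and ejects 3. So w(3) = 3. P is now [[2, 5]].
Step i=2: Q has 2 at row 1, column 2; remove that cell from P, ejecting 5. So w(2) = 5. P is now [[2]].
Step i=1: Q has 1 at row 1, column 1; remove that cell from P, ejecting 2. So w(1) = 2. P is now [].

So w = 2 5 3 9 1 8 6 7 4.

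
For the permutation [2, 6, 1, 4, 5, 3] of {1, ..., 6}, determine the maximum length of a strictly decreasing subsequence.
3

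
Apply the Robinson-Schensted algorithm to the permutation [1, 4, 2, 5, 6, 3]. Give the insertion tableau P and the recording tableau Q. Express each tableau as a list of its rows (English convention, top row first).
P = [[1, 2, 3, 6], [4, 5]], Q = [[1, 2, 4, 5], [3, 6]]

Insert each entry of the permutation into P by Schensted row insertion, recording in Q the position of each new cell.

Insert 1: appended to row 1. P = [[1]], Q = [[1]].
Insert 4: appended to row 1. P = [[1, 4]], Q = [[1, 2]].
Insert 2: 2 bumps 4 from row 1; 4 starts row 2. P = [[1, 2], [4]], Q = [[1, 2], [3]].
Insert 5: appended to row 1. P = [[1, 2, 5], [4]], Q = [[1, 2, 4], [3]].
Insert 6: appended to row 1. P = [[1, 2, 5, 6], [4]], Q = [[1, 2, 4, 5], [3]].
Insert 3: 3 bumps 5 from row 1; 5 appends to row 2. P = [[1, 2, 3, 6], [4, 5]], Q = [[1, 2, 4, 5], [3, 6]].

So P = [[1, 2, 3, 6], [4, 5]], Q = [[1, 2, 4, 5], [3, 6]].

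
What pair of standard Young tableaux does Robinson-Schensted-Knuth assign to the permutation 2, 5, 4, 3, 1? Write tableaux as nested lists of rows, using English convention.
P = [[1, 3], [2], [4], [5]], Q = [[1, 2], [3], [4], [5]]

Insert each entry of the permutation into P by Schensted row insertion, recording in Q the position of each new cell.

After inserting 2: P = [[2]].
After inserting 5: P = [[2, 5]].
After inserting 4: P = [[2, 4], [5]].
After inserting 3: P = [[2, 3], [4], [5]].
After inserting 1: P = [[1, 3], [2], [4], [5]].

So P = [[1, 3], [2], [4], [5]], Q = [[1, 2], [3], [4], [5]].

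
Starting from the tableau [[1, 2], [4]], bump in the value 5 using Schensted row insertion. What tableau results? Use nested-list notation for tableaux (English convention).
[[1, 2, 5], [4]]

5 is larger than every entry of row 1, so it is appended to row 1. The new tableau is [[1, 2, 5], [4]].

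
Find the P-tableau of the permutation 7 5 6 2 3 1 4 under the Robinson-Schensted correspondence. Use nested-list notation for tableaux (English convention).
Insert 7: appended to row 1. P = [[7]].
Insert 5: 5 bumps 7 from row 1; 7 starts row 2. P = [[5], [7]].
Insert 6: appended to row 1. P = [[5, 6], [7]].
Insert 2: 2 bumps 5 from row 1; 5 bumps 7 from row 2; 7 starts row 3. P = [[2, 6], [5], [7]].
Insert 3: 3 bumps 6 from row 1; 6 appends to row 2. P = [[2, 3], [5, 6], [7]].
Insert 1: 1 bumps 2 from row 1; 2 bumps 5 from row 2; 5 bumps 7 from row 3; 7 starts row 4. P = [[1, 3], [2, 6], [5], [7]].
Insert 4: appended to row 1. P = [[1, 3, 4], [2, 6], [5], [7]].

So P = [[1, 3, 4], [2, 6], [5], [7]].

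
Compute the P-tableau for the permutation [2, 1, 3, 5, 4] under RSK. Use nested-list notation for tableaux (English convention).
Insert 2: appended to row 1. P = [[2]].
Insert 1: 1 bumps 2 from row 1; 2 starts row 2. P = [[1], [2]].
Insert 3: appended to row 1. P = [[1, 3], [2]].
Insert 5: appended to row 1. P = [[1, 3, 5], [2]].
Insert 4: 4 bumps 5 from row 1; 5 appends to row 2. P = [[1, 3, 4], [2, 5]].

So P = [[1, 3, 4], [2, 5]].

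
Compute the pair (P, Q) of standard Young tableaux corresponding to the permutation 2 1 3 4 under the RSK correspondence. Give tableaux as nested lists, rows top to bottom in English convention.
P = [[1, 3, 4], [2]], Q = [[1, 3, 4], [2]]

Insert each entry of the permutation into P by Schensted row insertion, recording in Q the position of each new cell.

Insert 2: appended to row 1. P = [[2]].
Insert 1: 1 bumps 2 from row 1; 2 starts row 2. P = [[1], [2]].
Insert 3: appended to row 1. P = [[1, 3], [2]].
Insert 4: appended to row 1. P = [[1, 3, 4], [2]].

So P = [[1, 3, 4], [2]], Q = [[1, 3, 4], [2]].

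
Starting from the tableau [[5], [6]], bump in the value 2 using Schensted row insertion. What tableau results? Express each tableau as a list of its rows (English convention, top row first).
[[2], [5], [6]]

In row 1, 2 replaces 5 (the leftmost entry greater than 2); 5 is bumped to row 2. In row 2, 5 replaces 6 (the leftmost entry greater than 5); 6 is bumped to row 3. 6 starts a new row 3. The new tableau is [[2], [5], [6]].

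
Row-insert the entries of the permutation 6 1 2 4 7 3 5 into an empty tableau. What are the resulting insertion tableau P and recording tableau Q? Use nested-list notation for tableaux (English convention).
Insert each entry of the permutation into P by Schensted row insertion, recording in Q the position of each new cell.

Insert 6: appended to row 1. P = [[6]].
Insert 1: 1 bumps 6 from row 1; 6 starts row 2. P = [[1], [6]].
Insert 2: appended to row 1. P = [[1, 2], [6]].
Insert 4: appended to row 1. P = [[1, 2, 4], [6]].
Insert 7: appended to row 1. P = [[1, 2, 4, 7], [6]].
Insert 3: 3 bumps 4 from row 1; 4 bumps 6 from row 2; 6 starts row 3. P = [[1, 2, 3, 7], [4], [6]].
Insert 5: 5 bumps 7 from row 1; 7 appends to row 2. P = [[1, 2, 3, 5], [4, 7], [6]].

So P = [[1, 2, 3, 5], [4, 7], [6]], Q = [[1, 3, 4, 5], [2, 7], [6]].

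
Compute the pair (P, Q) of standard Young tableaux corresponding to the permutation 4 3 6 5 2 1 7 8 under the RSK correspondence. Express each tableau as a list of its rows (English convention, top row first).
Insert each entry of the permutation into P by Schensted row insertion, recording in Q the position of each new cell.

After inserting 4: P = [[4]].
After inserting 3: P = [[3], [4]].
After inserting 6: P = [[3, 6], [4]].
After inserting 5: P = [[3, 5], [4, 6]].
After inserting 2: P = [[2, 5], [3, 6], [4]].
After inserting 1: P = [[1, 5], [2, 6], [3], [4]].
After inserting 7: P = [[1, 5, 7], [2, 6], [3], [4]].
After inserting 8: P = [[1, 5, 7, 8], [2, 6], [3], [4]].

So P = [[1, 5, 7, 8], [2, 6], [3], [4]], Q = [[1, 3, 7, 8], [2, 4], [5], [6]].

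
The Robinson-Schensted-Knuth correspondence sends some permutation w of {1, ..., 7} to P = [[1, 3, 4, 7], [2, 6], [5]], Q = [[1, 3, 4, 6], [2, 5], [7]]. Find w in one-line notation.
5 2 3 6 4 7 1

Reverse the RSK construction: for i from n down to 1, find the cell of Q containing i, remove the entry at that cell from P, and reverse-bump it up through P; the value ejected from row 1 is w(i).

Step i=7: Q has 7 at row 3, column 1; remove 5 from row 3 of P and reverse-bump: 5 enters row 2 and ejects 2; 2 enters row 1 and ejects 1. So w(7) = 1. P is now [[2, 3, 4, 7], [5, 6]].
Step i=6: Q has 6 at row 1, column 4; remove that cell from P, ejecting 7. So w(6) = 7. P is now [[2, 3, 4], [5, 6]].
Step i=5: Q has 5 at row 2, column 2; remove 6 from row 2 of P and reverse-bump: 6 enters row 1 and ejects 4. So w(5) = 4. P is now [[2, 3, 6], [5]].
Step i=4: Q has 4 at row 1, column 3; remove that cell from P, ejecting 6. So w(4) = 6. P is now [[2, 3], [5]].
Step i=3: Q has 3 at row 1, column 2; remove that cell from P, ejecting 3. So w(3) = 3. P is now [[2], [5]].
Step i=2: Q has 2 at row 2, column 1; remove 5 from row 2 of P and reverse-bump: 5 enters row 1 and ejects 2. So w(2) = 2. P is now [[5]].
Step i=1: Q has 1 at row 1, column 1; remove that cell from P, ejecting 5. So w(1) = 5. P is now [].

So w = 5 2 3 6 4 7 1.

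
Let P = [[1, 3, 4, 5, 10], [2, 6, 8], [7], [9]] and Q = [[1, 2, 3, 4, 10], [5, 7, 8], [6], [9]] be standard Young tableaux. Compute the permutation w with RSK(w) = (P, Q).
Reverse the RSK construction: for i from n down to 1, find the cell of Q containing i, remove the entry at that cell from P, and reverse-bump it up through P; the value ejected from row 1 is w(i).

Step i=10: Q has 10 at row 1, column 5; remove that cell from P, ejecting 10. So w(10) = 10. P is now [[1, 3, 4, 5], [2, 6, 8], [7], [9]].
Step i=9: Q has 9 at row 4, column 1; remove 9 from row 4 of P and reverse-bump: 9 enters row 3 and ejects 7; 7 enters row 2 and ejects 6; 6 enters row 1 and ejects 5. So w(9) = 5. P is now [[1, 3, 4, 6], [2, 7, 8], [9]].
Step i=8: Q has 8 at row 2, column 3; remove 8 from row 2 of P and reverse-bump: 8 enters row 1 and ejects 6. So w(8) = 6. P is now [[1, 3, 4, 8], [2, 7], [9]].
Step i=7: Q has 7 at row 2, column 2; remove 7 from row 2 of P and reverse-bump: 7 enters row 1 and ejects 4. So w(7) = 4. P is now [[1, 3, 7, 8], [2], [9]].
Step i=6: Q has 6 at row 3, column 1; remove 9 from row 3 of P and reverse-bump: 9 enters row 2 and ejects 2; 2 enters row 1 and ejects 1. So w(6) = 1. P is now [[2, 3, 7, 8], [9]].
Step i=5: Q has 5 at row 2, column 1; remove 9 from row 2 of P and reverse-bump: 9 enters row 1 and ejects 8. So w(5) = 8. P is now [[2, 3, 7, 9]].
Step i=4: Q has 4 at row 1, column 4; remove that cell from P, ejecting 9. So w(4) = 9. P is now [[2, 3, 7]].
Step i=3: Q has 3 at row 1, column 3; remove that cell from P, ejecting 7. So w(3) = 7. P is now [[2, 3]].
Step i=2: Q has 2 at row 1, column 2; remove that cell from P, ejecting 3. So w(2) = 3. P is now [[2]].
Step i=1: Q has 1 at row 1, column 1; remove that cell from P, ejecting 2. So w(1) = 2. P is now [].

So w = 2 3 7 9 8 1 4 6 5 10.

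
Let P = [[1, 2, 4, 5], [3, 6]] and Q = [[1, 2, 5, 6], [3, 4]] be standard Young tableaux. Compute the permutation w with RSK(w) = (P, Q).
3 6 1 2 4 5

Reverse the RSK construction: for i from n down to 1, find the cell of Q containing i, remove the entry at that cell from P, and reverse-bump it up through P; the value ejected from row 1 is w(i).

Step i=6: Q has 6 at row 1, column 4; remove that cell from P, ejecting 5. So w(6) = 5. P is now [[1, 2, 4], [3, 6]].
Step i=5: Q has 5 at row 1, column 3; remove that cell from P, ejecting 4. So w(5) = 4. P is now [[1, 2], [3, 6]].
Step i=4: Q has 4 at row 2, column 2; remove 6 from row 2 of P and reverse-bump: 6 enters row 1 and ejects 2. So w(4) = 2. P is now [[1, 6], [3]].
Step i=3: Q has 3 at row 2, column 1; remove 3 from row 2 of P and reverse-bump: 3 enters row 1 and ejects 1. So w(3) = 1. P is now [[3, 6]].
Step i=2: Q has 2 at row 1, column 2; remove that cell from P, ejecting 6. So w(2) = 6. P is now [[3]].
Step i=1: Q has 1 at row 1, column 1; remove that cell from P, ejecting 3. So w(1) = 3. P is now [].

So w = 3 6 1 2 4 5.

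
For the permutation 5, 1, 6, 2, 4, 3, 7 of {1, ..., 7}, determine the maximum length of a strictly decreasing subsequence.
3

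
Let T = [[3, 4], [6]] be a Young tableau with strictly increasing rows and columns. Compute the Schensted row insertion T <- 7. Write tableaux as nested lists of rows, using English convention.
7 is larger than every entry of row 1, so it is appended to row 1. The new tableau is [[3, 4, 7], [6]].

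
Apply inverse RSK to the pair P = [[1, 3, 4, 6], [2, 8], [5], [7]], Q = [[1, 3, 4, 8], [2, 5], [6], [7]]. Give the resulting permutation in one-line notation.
Reverse the RSK construction: for i from n down to 1, find the cell of Q containing i, remove the entry at that cell from P, and reverse-bump it up through P; the value ejected from row 1 is w(i).

Step i=8: Q has 8 at row 1, column 4; remove that cell from P, ejecting 6. So w(8) = 6. P is now [[1, 3, 4], [2, 8], [5], [7]].
Step i=7: Q has 7 at row 4, column 1; remove 7 from row 4 of P and reverse-bump: 7 enters row 3 and ejects 5; 5 enters row 2 and ejects 2; 2 enters row 1 and ejects 1. So w(7) = 1. P is now [[2, 3, 4], [5, 8], [7]].
Step i=6: Q has 6 at row 3, column 1; remove 7 from row 3 of P and reverse-bump: 7 enters row 2 and ejects 5; 5 enters row 1 and ejects 4. So w(6) = 4. P is now [[2, 3, 5], [7, 8]].
Step i=5: Q has 5 at row 2, column 2; remove 8 from row 2 of P and reverse-bump: 8 enters row 1 and ejects 5. So w(5) = 5. P is now [[2, 3, 8], [7]].
Step i=4: Q has 4 at row 1, column 3; remove that cell from P, ejecting 8. So w(4) = 8. P is now [[2, 3], [7]].
Step i=3: Q has 3 at row 1, column 2; remove that cell from P, ejecting 3. So w(3) = 3. P is now [[2], [7]].
Step i=2: Q has 2 at row 2, column 1; remove 7 from row 2 of P and reverse-bump: 7 enters row 1 and ejects 2. So w(2) = 2. P is now [[7]].
Step i=1: Q has 1 at row 1, column 1; remove that cell from P, ejecting 7. So w(1) = 7. P is now [].

So w = 7 2 3 8 5 4 1 6.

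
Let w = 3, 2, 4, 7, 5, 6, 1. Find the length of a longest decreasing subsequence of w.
3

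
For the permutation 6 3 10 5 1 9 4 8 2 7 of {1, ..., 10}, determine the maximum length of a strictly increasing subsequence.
3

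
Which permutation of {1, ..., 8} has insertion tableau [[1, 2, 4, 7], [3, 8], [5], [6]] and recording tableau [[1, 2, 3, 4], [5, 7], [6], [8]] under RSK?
1 3 6 8 5 4 7 2

Reverse RSK: for i = n, n-1, ..., 1, locate i in Q, remove the corresponding corner cell from P, and reverse-bump its entry up through P; the value ejected from row 1 is w(i).

So w = 1 3 6 8 5 4 7 2.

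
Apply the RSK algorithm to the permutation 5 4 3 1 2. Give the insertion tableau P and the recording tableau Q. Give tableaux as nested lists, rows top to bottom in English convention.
Insert each entry of the permutation into P by Schensted row insertion, recording in Q the position of each new cell.

Insert 5: appended to row 1. P = [[5]].
Insert 4: 4 bumps 5 from row 1; 5 starts row 2. P = [[4], [5]].
Insert 3: 3 bumps 4 from row 1; 4 bumps 5 from row 2; 5 starts row 3. P = [[3], [4], [5]].
Insert 1: 1 bumps 3 from row 1; 3 bumps 4 from row 2; 4 bumps 5 from row 3; 5 starts row 4. P = [[1], [3], [4], [5]].
Insert 2: appended to row 1. P = [[1, 2], [3], [4], [5]].

So P = [[1, 2], [3], [4], [5]], Q = [[1, 5], [2], [3], [4]].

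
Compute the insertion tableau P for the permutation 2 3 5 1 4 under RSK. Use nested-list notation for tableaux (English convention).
P = [[1, 3, 4], [2, 5]]

Insert 2: appended to row 1. P = [[2]].
Insert 3: appended to row 1. P = [[2, 3]].
Insert 5: appended to row 1. P = [[2, 3, 5]].
Insert 1: 1 bumps 2 from row 1; 2 starts row 2. P = [[1, 3, 5], [2]].
Insert 4: 4 bumps 5 from row 1; 5 appends to row 2. P = [[1, 3, 4], [2, 5]].

So P = [[1, 3, 4], [2, 5]].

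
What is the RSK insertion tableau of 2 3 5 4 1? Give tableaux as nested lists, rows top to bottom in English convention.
Insert 2: appended to row 1. P = [[2]].
Insert 3: appended to row 1. P = [[2, 3]].
Insert 5: appended to row 1. P = [[2, 3, 5]].
Insert 4: 4 bumps 5 from row 1; 5 starts row 2. P = [[2, 3, 4], [5]].
Insert 1: 1 bumps 2 from row 1; 2 bumps 5 from row 2; 5 starts row 3. P = [[1, 3, 4], [2], [5]].

So P = [[1, 3, 4], [2], [5]].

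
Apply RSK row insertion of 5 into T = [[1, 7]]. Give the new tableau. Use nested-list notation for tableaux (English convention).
[[1, 5], [7]]

In row 1, 5 replaces 7 (the leftmost entry greater than 5); 7 is bumped to row 2. 7 starts a new row 2. The new tableau is [[1, 5], [7]].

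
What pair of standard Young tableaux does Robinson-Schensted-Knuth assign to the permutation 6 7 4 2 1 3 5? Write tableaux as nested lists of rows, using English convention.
P = [[1, 3, 5], [2, 7], [4], [6]], Q = [[1, 2, 7], [3, 6], [4], [5]]

Insert each entry of the permutation into P by Schensted row insertion, recording in Q the position of each new cell.

Insert 6: appended to row 1. P = [[6]].
Insert 7: appended to row 1. P = [[6, 7]].
Insert 4: 4 bumps 6 from row 1; 6 starts row 2. P = [[4, 7], [6]].
Insert 2: 2 bumps 4 from row 1; 4 bumps 6 from row 2; 6 starts row 3. P = [[2, 7], [4], [6]].
Insert 1: 1 bumps 2 from row 1; 2 bumps 4 from row 2; 4 bumps 6 from row 3; 6 starts row 4. P = [[1, 7], [2], [4], [6]].
Insert 3: 3 bumps 7 from row 1; 7 appends to row 2. P = [[1, 3], [2, 7], [4], [6]].
Insert 5: appended to row 1. P = [[1, 3, 5], [2, 7], [4], [6]].

So P = [[1, 3, 5], [2, 7], [4], [6]], Q = [[1, 2, 7], [3, 6], [4], [5]].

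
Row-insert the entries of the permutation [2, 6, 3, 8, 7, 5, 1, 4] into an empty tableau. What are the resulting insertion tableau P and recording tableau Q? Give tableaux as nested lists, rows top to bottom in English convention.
Insert each entry of the permutation into P by Schensted row insertion, recording in Q the position of each new cell.

Insert 2: appended to row 1. P = [[2]].
Insert 6: appended to row 1. P = [[2, 6]].
Insert 3: 3 bumps 6 from row 1; 6 starts row 2. P = [[2, 3], [6]].
Insert 8: appended to row 1. P = [[2, 3, 8], [6]].
Insert 7: 7 bumps 8 from row 1; 8 appends to row 2. P = [[2, 3, 7], [6, 8]].
Insert 5: 5 bumps 7 from row 1; 7 bumps 8 from row 2; 8 starts row 3. P = [[2, 3, 5], [6, 7], [8]].
Insert 1: 1 bumps 2 from row 1; 2 bumps 6 from row 2; 6 bumps 8 from row 3; 8 starts row 4. P = [[1, 3, 5], [2, 7], [6], [8]].
Insert 4: 4 bumps 5 from row 1; 5 bumps 7 from row 2; 7 appends to row 3. P = [[1, 3, 4], [2, 5], [6, 7], [8]].

So P = [[1, 3, 4], [2, 5], [6, 7], [8]], Q = [[1, 2, 4], [3, 5], [6, 8], [7]].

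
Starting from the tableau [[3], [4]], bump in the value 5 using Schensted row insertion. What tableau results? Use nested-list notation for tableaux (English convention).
[[3, 5], [4]]

5 is larger than every entry of row 1, so it is appended to row 1. The new tableau is [[3, 5], [4]].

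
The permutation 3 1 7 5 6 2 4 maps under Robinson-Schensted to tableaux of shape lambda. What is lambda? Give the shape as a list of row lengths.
Row-insert each entry into an empty tableau.

After inserting 3: P = [[3]].
After inserting 1: P = [[1], [3]].
After inserting 7: P = [[1, 7], [3]].
After inserting 5: P = [[1, 5], [3, 7]].
After inserting 6: P = [[1, 5, 6], [3, 7]].
After inserting 2: P = [[1, 2, 6], [3, 5], [7]].
After inserting 4: P = [[1, 2, 4], [3, 5, 6], [7]].

The final insertion tableau P = [[1, 2, 4], [3, 5, 6], [7]] has shape [3, 3, 1].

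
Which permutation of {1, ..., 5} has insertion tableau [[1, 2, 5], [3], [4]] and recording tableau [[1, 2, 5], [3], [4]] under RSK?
Reverse the RSK construction: for i from n down to 1, find the cell of Q containing i, remove the entry at that cell from P, and reverse-bump it up through P; the value ejected from row 1 is w(i).

Step i=5: Q has 5 at row 1, column 3; remove that cell from P, ejecting 5. So w(5) = 5. P is now [[1, 2], [3], [4]].
Step i=4: Q has 4 at row 3, column 1; remove 4 from row 3 of P and reverse-bump: 4 enters row 2 and ejects 3; 3 enters row 1 and ejects 2. So w(4) = 2. P is now [[1, 3], [4]].
Step i=3: Q has 3 at row 2, column 1; remove 4 from row 2 of P and reverse-bump: 4 enters row 1 and ejects 3. So w(3) = 3. P is now [[1, 4]].
Step i=2: Q has 2 at row 1, column 2; remove that cell from P, ejecting 4. So w(2) = 4. P is now [[1]].
Step i=1: Q has 1 at row 1, column 1; remove that cell from P, ejecting 1. So w(1) = 1. P is now [].

So w = 1 4 3 2 5.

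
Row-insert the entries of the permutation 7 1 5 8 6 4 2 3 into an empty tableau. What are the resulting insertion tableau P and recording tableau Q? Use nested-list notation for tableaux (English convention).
Insert each entry of the permutation into P by Schensted row insertion, recording in Q the position of each new cell.

Insert 7: appended to row 1. P = [[7]].
Insert 1: 1 bumps 7 from row 1; 7 starts row 2. P = [[1], [7]].
Insert 5: appended to row 1. P = [[1, 5], [7]].
Insert 8: appended to row 1. P = [[1, 5, 8], [7]].
Insert 6: 6 bumps 8 from row 1; 8 appends to row 2. P = [[1, 5, 6], [7, 8]].
Insert 4: 4 bumps 5 from row 1; 5 bumps 7 from row 2; 7 starts row 3. P = [[1, 4, 6], [5, 8], [7]].
Insert 2: 2 bumps 4 from row 1; 4 bumps 5 from row 2; 5 bumps 7 from row 3; 7 starts row 4. P = [[1, 2, 6], [4, 8], [5], [7]].
Insert 3: 3 bumps 6 from row 1; 6 bumps 8 from row 2; 8 appends to row 3. P = [[1, 2, 3], [4, 6], [5, 8], [7]].

So P = [[1, 2, 3], [4, 6], [5, 8], [7]], Q = [[1, 3, 4], [2, 5], [6, 8], [7]].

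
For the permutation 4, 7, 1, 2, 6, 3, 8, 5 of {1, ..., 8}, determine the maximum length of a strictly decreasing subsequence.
3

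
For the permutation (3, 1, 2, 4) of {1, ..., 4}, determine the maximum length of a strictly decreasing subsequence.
2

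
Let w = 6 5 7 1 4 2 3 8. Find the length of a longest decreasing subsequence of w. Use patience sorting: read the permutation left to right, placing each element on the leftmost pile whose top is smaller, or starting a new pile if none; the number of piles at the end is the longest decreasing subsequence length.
6: new pile. tops = [6]
5: new pile. tops = [6, 5]
7: onto pile 1 (replacing 6). tops = [7, 5]
1: new pile. tops = [7, 5, 1]
4: onto pile 3 (replacing 1). tops = [7, 5, 4]
2: new pile. tops = [7, 5, 4, 2]
3: onto pile 4 (replacing 2). tops = [7, 5, 4, 3]
8: onto pile 1 (replacing 7). tops = [8, 5, 4, 3]

4 piles, so the longest decreasing subsequence has length 4.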